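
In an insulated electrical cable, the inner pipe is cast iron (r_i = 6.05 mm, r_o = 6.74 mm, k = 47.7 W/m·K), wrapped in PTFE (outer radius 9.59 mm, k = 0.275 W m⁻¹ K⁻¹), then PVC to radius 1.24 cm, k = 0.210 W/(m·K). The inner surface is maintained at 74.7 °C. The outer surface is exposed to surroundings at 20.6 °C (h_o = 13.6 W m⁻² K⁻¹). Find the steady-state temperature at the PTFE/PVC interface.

T = 66.5 °C

Treat each layer as a resistance in series:
  R'_cast iron = ln(0.00674/0.00605)/(2πk) = 0.1080/(2π·47.7) = 3.604×10^-4 m·K/W
  R'_PTFE = ln(0.00959/0.00674)/(2πk) = 0.3527/(2π·0.275) = 0.2041 m·K/W
  R'_PVC = ln(0.0124/0.00959)/(2πk) = 0.2570/(2π·0.210) = 0.1948 m·K/W
  R'_conv,out = 1/(2πr h) = 1/(2π·0.0124·13.6) = 0.9438 m·K/W
ΣR = 3.604×10^-4 + 0.2041 + 0.1948 + 0.9438 = 1.343 m·K/W
Q' = ΔT/ΣR = (74.7 °C − 20.6 °C)/1.343 = 40.28 W/m
From the inner boundary to the PTFE/PVC interface, ΣR_partial = 0.2045 m·K/W.
T_interface = T_in − Q'·ΣR_partial = 74.7 °C − (40.28)(0.2045) = 66.5 °C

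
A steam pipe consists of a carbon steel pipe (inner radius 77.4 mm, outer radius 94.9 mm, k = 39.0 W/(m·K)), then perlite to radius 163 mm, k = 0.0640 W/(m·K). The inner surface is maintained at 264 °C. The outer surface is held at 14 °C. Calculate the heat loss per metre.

Series thermal resistances, inner to outer:
  R'_carbon steel = ln(0.0949/0.0774)/(2πk) = 0.2038/(2π·39.0) = 8.318×10^-4 m·K/W
  R'_perlite = ln(0.163/0.0949)/(2πk) = 0.5409/(2π·0.0640) = 1.345 m·K/W
ΣR = 8.318×10^-4 + 1.345 = 1.346 m·K/W
Q' = ΔT/ΣR = (264 °C − 14 °C)/1.346 = 186 W/m

Q' = 186 W/m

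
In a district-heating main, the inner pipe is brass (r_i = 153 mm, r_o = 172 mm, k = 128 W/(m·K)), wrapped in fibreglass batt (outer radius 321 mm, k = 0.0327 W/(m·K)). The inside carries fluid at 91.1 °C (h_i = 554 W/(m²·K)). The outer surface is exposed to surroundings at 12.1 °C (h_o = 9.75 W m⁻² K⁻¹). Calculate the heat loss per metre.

Treat each layer as a resistance in series:
  R'_conv,in = 1/(2πr h) = 1/(2π·0.153·554) = 0.001878 m·K/W
  R'_brass = ln(0.172/0.153)/(2πk) = 0.1171/(2π·128) = 1.455×10^-4 m·K/W
  R'_fibreglass batt = ln(0.321/0.172)/(2πk) = 0.6239/(2π·0.0327) = 3.037 m·K/W
  R'_conv,out = 1/(2πr h) = 1/(2π·0.321·9.75) = 0.05085 m·K/W
ΣR = 0.001878 + 1.455×10^-4 + 3.037 + 0.05085 = 3.090 m·K/W
Q' = ΔT/ΣR = (91.1 °C − 12.1 °C)/3.090 = 25.6 W/m

Q' = 25.6 W/m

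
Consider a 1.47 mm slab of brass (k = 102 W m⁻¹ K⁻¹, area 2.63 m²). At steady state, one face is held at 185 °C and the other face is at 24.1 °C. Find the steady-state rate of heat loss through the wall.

Q = 2.94×10^7 W

Q = kA·ΔT/L = 102 × 2.63 × |185 °C − 24.1 °C| / 0.00147 = 2.94×10^7 W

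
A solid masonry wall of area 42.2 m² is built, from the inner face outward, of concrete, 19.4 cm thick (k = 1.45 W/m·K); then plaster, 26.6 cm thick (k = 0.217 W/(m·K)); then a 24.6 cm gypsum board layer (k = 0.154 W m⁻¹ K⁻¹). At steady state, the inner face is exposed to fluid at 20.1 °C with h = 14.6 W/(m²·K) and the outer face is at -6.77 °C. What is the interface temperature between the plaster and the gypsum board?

Resistance network (inner→outer):
  R_conv,in = 1/(hA) = 1/(14.6·42.2) = 0.001623 K/W
  R_concrete = L/(kA) = 0.194/(1.45·42.2) = 0.003170 K/W
  R_plaster = L/(kA) = 0.266/(0.217·42.2) = 0.02905 K/W
  R_gypsum board = L/(kA) = 0.246/(0.154·42.2) = 0.03785 K/W
ΣR = 0.001623 + 0.003170 + 0.02905 + 0.03785 = 0.07169 K/W
Q = ΔT/ΣR = (20.1 °C − -6.77 °C)/0.07169 = 374.8 W
From the inner boundary to the plaster/gypsum board interface, ΣR_partial = 0.03384 K/W.
T_interface = T_in − Q·ΣR_partial = 20.1 °C − (374.8)(0.03384) = 7.42 °C

T = 7.42 °C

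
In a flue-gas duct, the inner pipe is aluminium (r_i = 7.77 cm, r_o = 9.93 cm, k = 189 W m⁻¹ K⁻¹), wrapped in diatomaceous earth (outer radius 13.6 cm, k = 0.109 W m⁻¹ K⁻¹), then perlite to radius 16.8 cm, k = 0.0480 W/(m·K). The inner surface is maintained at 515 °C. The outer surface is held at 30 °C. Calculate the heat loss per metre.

Q' = 418 W/m

Resistance network (inner→outer):
  R'_aluminium = ln(0.0993/0.0777)/(2πk) = 0.2453/(2π·189) = 2.066×10^-4 m·K/W
  R'_diatomaceous earth = ln(0.136/0.0993)/(2πk) = 0.3145/(2π·0.109) = 0.4592 m·K/W
  R'_perlite = ln(0.168/0.136)/(2πk) = 0.2113/(2π·0.0480) = 0.7006 m·K/W
ΣR = 2.066×10^-4 + 0.4592 + 0.7006 = 1.160 m·K/W
Q' = ΔT/ΣR = (515 °C − 30 °C)/1.160 = 418 W/m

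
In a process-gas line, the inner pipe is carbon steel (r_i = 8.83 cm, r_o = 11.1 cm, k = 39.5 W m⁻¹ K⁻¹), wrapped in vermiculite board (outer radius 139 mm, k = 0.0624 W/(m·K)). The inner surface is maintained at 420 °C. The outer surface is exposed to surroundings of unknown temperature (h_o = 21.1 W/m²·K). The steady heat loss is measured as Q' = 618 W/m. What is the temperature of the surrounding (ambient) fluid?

T_out = 31.3 °C

Series resistances:
  R'_carbon steel = ln(0.111/0.0883)/(2πk) = 0.2288/(2π·39.5) = 9.218×10^-4 m·K/W
  R'_vermiculite board = ln(0.139/0.111)/(2πk) = 0.2249/(2π·0.0624) = 0.5737 m·K/W
  R'_conv,out = 1/(2πr h) = 1/(2π·0.139·21.1) = 0.05427 m·K/W
ΣR = 0.6289 m·K/W
ΔT = Q'·ΣR = 618 × 0.6289 = 388.7 K
Heat flows outward, so T_out = T_in − ΔT = 420 − 388.7 = 31.3 °C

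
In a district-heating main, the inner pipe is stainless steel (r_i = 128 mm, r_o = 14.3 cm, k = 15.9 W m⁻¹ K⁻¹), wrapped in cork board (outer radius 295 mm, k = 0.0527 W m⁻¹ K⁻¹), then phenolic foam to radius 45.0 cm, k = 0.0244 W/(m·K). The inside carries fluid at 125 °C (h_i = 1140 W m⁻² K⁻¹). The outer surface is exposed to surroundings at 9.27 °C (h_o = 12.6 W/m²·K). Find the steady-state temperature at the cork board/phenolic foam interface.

Resistance network (inner→outer):
  R'_conv,in = 1/(2πr h) = 1/(2π·0.128·1140) = 0.001091 m·K/W
  R'_stainless steel = ln(0.143/0.128)/(2πk) = 0.1108/(2π·15.9) = 0.001109 m·K/W
  R'_cork board = ln(0.295/0.143)/(2πk) = 0.7241/(2π·0.0527) = 2.187 m·K/W
  R'_phenolic foam = ln(0.450/0.295)/(2πk) = 0.4223/(2π·0.0244) = 2.754 m·K/W
  R'_conv,out = 1/(2πr h) = 1/(2π·0.450·12.6) = 0.02807 m·K/W
ΣR = 0.001091 + 0.001109 + 2.187 + 2.754 + 0.02807 = 4.971 m·K/W
Q' = ΔT/ΣR = (125 °C − 9.27 °C)/4.971 = 23.28 W/m
From the inner boundary to the cork board/phenolic foam interface, ΣR_partial = 2.189 m·K/W.
T_interface = T_in − Q'·ΣR_partial = 125 °C − (23.28)(2.189) = 74.0 °C

T = 74.0 °C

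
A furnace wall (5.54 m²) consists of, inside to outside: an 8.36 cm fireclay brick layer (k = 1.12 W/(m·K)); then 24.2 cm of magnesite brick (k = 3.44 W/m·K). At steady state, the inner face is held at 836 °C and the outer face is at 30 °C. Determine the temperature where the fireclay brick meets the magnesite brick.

T = 421 °C

Series thermal resistances, inner to outer:
  R_fireclay brick = L/(kA) = 0.0836/(1.12·5.54) = 0.01347 K/W
  R_magnesite brick = L/(kA) = 0.242/(3.44·5.54) = 0.01270 K/W
ΣR = 0.01347 + 0.01270 = 0.02617 K/W
Q = ΔT/ΣR = (836 °C − 30 °C)/0.02617 = 30800 W
From the inner boundary to the fireclay brick/magnesite brick interface, ΣR_partial = 0.01347 K/W.
T_interface = T_in − Q·ΣR_partial = 836 °C − (30800)(0.01347) = 421 °C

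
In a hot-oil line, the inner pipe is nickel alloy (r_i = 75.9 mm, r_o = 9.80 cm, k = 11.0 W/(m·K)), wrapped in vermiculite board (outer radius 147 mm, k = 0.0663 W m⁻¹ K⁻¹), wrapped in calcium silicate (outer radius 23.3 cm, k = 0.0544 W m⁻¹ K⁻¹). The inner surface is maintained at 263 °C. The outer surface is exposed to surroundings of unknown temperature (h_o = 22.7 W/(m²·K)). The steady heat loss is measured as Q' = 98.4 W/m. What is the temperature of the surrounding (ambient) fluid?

T_out = 31.3 °C

Series resistances:
  R'_nickel alloy = ln(0.0980/0.0759)/(2πk) = 0.2556/(2π·11.0) = 0.003697 m·K/W
  R'_vermiculite board = ln(0.147/0.0980)/(2πk) = 0.4055/(2π·0.0663) = 0.9733 m·K/W
  R'_calcium silicate = ln(0.233/0.147)/(2πk) = 0.4606/(2π·0.0544) = 1.348 m·K/W
  R'_conv,out = 1/(2πr h) = 1/(2π·0.233·22.7) = 0.03009 m·K/W
ΣR = 2.355 m·K/W
ΔT = Q'·ΣR = 98.4 × 2.355 = 231.7 K
Heat flows outward, so T_out = T_in − ΔT = 263 − 231.7 = 31.3 °C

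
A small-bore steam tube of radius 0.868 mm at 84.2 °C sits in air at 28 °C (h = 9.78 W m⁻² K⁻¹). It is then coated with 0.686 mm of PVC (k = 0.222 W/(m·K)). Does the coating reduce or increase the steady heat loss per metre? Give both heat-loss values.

increases: 3.00 → 5.16 W/m

Critical radius for a cylinder: r_cr = k/h = 0.0227 m = 2.27 cm.
Outer radius after coating: r₂ = 8.68×10^-4 + 6.86×10^-4 = 0.001554 m.
Since r₁ < r_cr and r₂ ≤ r_cr, the coating moves toward the maximum at r_cr — heat loss rises.
Bare: R = 1/(2πr₁h) = 18.75 m·K/W; Q = 56.2/18.75 = 3.00 W/m.
Coated: R = R_cond + R_conv = 10.89 m·K/W; Q = 56.2/10.89 = 5.16 W/m.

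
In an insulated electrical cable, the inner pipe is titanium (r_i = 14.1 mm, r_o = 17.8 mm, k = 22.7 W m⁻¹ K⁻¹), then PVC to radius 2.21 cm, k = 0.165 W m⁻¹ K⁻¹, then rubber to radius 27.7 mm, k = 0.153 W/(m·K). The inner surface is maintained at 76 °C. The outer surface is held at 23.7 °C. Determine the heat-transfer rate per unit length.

Q' = 117 W/m

Treat each layer as a resistance in series:
  R'_titanium = ln(0.0178/0.0141)/(2πk) = 0.2330/(2π·22.7) = 0.001634 m·K/W
  R'_PVC = ln(0.0221/0.0178)/(2πk) = 0.2164/(2π·0.165) = 0.2087 m·K/W
  R'_rubber = ln(0.0277/0.0221)/(2πk) = 0.2259/(2π·0.153) = 0.2349 m·K/W
ΣR = 0.001634 + 0.2087 + 0.2349 = 0.4452 m·K/W
Q' = ΔT/ΣR = (76 °C − 23.7 °C)/0.4452 = 117 W/m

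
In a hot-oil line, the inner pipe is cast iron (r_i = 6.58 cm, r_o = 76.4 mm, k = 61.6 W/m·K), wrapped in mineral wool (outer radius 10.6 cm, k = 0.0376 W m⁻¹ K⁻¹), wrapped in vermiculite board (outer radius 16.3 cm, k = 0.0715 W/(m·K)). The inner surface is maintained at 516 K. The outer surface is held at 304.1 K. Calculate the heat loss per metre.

Q' = 90.4 W/m

Resistance network (inner→outer):
  R'_cast iron = ln(0.0764/0.0658)/(2πk) = 0.1494/(2π·61.6) = 3.859×10^-4 m·K/W
  R'_mineral wool = ln(0.106/0.0764)/(2πk) = 0.3275/(2π·0.0376) = 1.386 m·K/W
  R'_vermiculite board = ln(0.163/0.106)/(2πk) = 0.4303/(2π·0.0715) = 0.9578 m·K/W
ΣR = 3.859×10^-4 + 1.386 + 0.9578 = 2.344 m·K/W
Q' = ΔT/ΣR = (516 K − 304.1 K)/2.344 = 90.4 W/m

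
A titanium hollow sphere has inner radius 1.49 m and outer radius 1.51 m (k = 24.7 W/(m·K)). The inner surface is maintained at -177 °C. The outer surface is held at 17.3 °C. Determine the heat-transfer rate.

Q = 4πk·ΔT/(1/r₁ − 1/r₂) = 4π × 24.7 × 194.3 / (1/1.49 − 1/1.51) = 6.78×10^6 W

Q = 6780 kW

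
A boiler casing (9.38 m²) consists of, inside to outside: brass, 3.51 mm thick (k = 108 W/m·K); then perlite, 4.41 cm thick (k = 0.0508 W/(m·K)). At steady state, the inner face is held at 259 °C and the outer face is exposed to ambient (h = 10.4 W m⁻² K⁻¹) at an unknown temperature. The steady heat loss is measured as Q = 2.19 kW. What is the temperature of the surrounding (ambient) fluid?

T_out = 33.9 °C

Series resistances:
  R_brass = L/(kA) = 0.00351/(108·9.38) = 3.465×10^-6 K/W
  R_perlite = L/(kA) = 0.0441/(0.0508·9.38) = 0.09255 K/W
  R_conv,out = 1/(hA) = 1/(10.4·9.38) = 0.01025 K/W
ΣR = 0.1028 K/W
ΔT = Q·ΣR = 2190 × 0.1028 = 225.1 K
Heat flows outward, so T_out = T_in − ΔT = 259 − 225.1 = 33.9 °C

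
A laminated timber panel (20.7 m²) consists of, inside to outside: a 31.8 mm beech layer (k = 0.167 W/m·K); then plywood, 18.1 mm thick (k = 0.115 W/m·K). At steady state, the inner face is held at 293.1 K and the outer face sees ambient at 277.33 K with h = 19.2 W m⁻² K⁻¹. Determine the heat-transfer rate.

Q = 816 W

Treat each layer as a resistance in series:
  R_beech = L/(kA) = 0.0318/(0.167·20.7) = 0.009199 K/W
  R_plywood = L/(kA) = 0.0181/(0.115·20.7) = 0.007603 K/W
  R_conv,out = 1/(hA) = 1/(19.2·20.7) = 0.002516 K/W
ΣR = 0.009199 + 0.007603 + 0.002516 = 0.01932 K/W
Q = ΔT/ΣR = (293.1 K − 277.33 K)/0.01932 = 816 W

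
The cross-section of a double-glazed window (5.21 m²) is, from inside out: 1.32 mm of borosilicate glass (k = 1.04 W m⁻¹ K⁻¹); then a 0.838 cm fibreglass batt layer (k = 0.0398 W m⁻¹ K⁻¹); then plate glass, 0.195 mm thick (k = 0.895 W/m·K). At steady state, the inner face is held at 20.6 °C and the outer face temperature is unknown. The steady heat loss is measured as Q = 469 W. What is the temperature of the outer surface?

T_out = 1.51 °C

Sum the resistances:
  R_borosilicate glass = L/(kA) = 0.00132/(1.04·5.21) = 2.436×10^-4 K/W
  R_fibreglass batt = L/(kA) = 0.00838/(0.0398·5.21) = 0.04041 K/W
  R_plate glass = L/(kA) = 1.95×10^-4/(0.895·5.21) = 4.182×10^-5 K/W
ΣR = 0.04070 K/W
ΔT = Q·ΣR = 469 × 0.04070 = 19.09 K
Heat flows outward, so T_out = T_in − ΔT = 20.6 − 19.09 = 1.51 °C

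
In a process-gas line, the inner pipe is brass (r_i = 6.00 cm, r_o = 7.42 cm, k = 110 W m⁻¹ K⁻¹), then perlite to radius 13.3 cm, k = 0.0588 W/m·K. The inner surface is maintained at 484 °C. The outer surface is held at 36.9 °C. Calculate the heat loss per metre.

Series thermal resistances, inner to outer:
  R'_brass = ln(0.0742/0.0600)/(2πk) = 0.2124/(2π·110) = 3.073×10^-4 m·K/W
  R'_perlite = ln(0.133/0.0742)/(2πk) = 0.5836/(2π·0.0588) = 1.580 m·K/W
ΣR = 3.073×10^-4 + 1.580 = 1.580 m·K/W
Q' = ΔT/ΣR = (484 °C − 36.9 °C)/1.580 = 283 W/m

Q' = 283 W/m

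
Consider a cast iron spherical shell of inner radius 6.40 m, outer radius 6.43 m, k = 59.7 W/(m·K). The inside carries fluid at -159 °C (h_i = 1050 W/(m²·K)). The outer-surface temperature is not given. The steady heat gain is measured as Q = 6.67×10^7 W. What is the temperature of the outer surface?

Sum the resistances:
  R_conv,in = 1/(4πr²h) = 1/(4π·6.40²·1050) = 1.850×10^-6 K/W
  R_cast iron = (1/6.40 − 1/6.43)/(4πk) = 7.290×10^-4/(4π·59.7) = 9.717×10^-7 K/W
ΣR = 2.822×10^-6 K/W
ΔT = Q·ΣR = 6.67×10^7 × 2.822×10^-6 = 188.2 K
Heat flows inward, so T_out = T_in + ΔT = -159 + 188.2 = 29.2 °C

T_out = 29.2 °C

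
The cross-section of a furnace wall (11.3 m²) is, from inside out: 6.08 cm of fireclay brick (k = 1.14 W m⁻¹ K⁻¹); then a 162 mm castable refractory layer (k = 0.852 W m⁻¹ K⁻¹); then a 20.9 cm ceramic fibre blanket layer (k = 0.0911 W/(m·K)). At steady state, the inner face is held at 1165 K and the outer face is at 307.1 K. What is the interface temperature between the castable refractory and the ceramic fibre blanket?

T = 1083 K

Treat each layer as a resistance in series:
  R_fireclay brick = L/(kA) = 0.0608/(1.14·11.3) = 0.004720 K/W
  R_castable refractory = L/(kA) = 0.162/(0.852·11.3) = 0.01683 K/W
  R_ceramic fibre blanket = L/(kA) = 0.209/(0.0911·11.3) = 0.2030 K/W
ΣR = 0.004720 + 0.01683 + 0.2030 = 0.2246 K/W
Q = ΔT/ΣR = (1165 K − 307.1 K)/0.2246 = 3820 W
From the inner boundary to the castable refractory/ceramic fibre blanket interface, ΣR_partial = 0.02155 K/W.
T_interface = T_in − Q·ΣR_partial = 1165 K − (3820)(0.02155) = 1083 K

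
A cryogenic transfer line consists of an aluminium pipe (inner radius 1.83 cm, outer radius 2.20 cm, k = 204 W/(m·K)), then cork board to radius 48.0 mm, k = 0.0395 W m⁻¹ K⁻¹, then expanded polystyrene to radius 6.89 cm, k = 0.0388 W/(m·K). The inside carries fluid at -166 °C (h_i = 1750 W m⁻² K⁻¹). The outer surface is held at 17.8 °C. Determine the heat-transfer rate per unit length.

Q' = 39.7 W/m

Series thermal resistances, inner to outer:
  R'_conv,in = 1/(2πr h) = 1/(2π·0.0183·1750) = 0.004970 m·K/W
  R'_aluminium = ln(0.0220/0.0183)/(2πk) = 0.1841/(2π·204) = 1.437×10^-4 m·K/W
  R'_cork board = ln(0.0480/0.0220)/(2πk) = 0.7802/(2π·0.0395) = 3.143 m·K/W
  R'_expanded polystyrene = ln(0.0689/0.0480)/(2πk) = 0.3615/(2π·0.0388) = 1.483 m·K/W
ΣR = 0.004970 + 1.437×10^-4 + 3.143 + 1.483 = 4.631 m·K/W
Q' = ΔT/ΣR = (-166 °C − 17.8 °C)/4.631 = -39.7 W/m
(Negative Q' ⇒ heat flows inward; heat gain = 39.7 W/m.)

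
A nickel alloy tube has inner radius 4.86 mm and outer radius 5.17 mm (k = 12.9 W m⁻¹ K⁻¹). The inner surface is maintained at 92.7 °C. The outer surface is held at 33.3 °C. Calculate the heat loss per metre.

Q' = 2πk·ΔT/ln(r₂/r₁) = 2π × 12.9 × 59.4 / ln(0.00517/0.00486) = 77900 W/m

Q' = 77.9 kW/m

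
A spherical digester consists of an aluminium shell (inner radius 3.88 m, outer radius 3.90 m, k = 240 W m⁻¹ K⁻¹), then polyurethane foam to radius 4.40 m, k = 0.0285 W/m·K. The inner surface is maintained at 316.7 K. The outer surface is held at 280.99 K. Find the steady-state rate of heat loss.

Series thermal resistances, inner to outer:
  R_aluminium = (1/3.88 − 1/3.90)/(4πk) = 0.001322/(4π·240) = 4.382×10^-7 K/W
  R_polyurethane foam = (1/3.90 − 1/4.40)/(4πk) = 0.02914/(4π·0.0285) = 0.08136 K/W
ΣR = 4.382×10^-7 + 0.08136 = 0.08136 K/W
Q = ΔT/ΣR = (316.7 K − 280.99 K)/0.08136 = 439 W

Q = 439 W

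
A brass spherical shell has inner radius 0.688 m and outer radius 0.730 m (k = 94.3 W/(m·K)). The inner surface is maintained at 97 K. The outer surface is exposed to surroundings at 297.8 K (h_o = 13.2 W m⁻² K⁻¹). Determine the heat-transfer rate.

Q = 17600 W

Treat each layer as a resistance in series:
  R_brass = (1/0.688 − 1/0.730)/(4πk) = 0.08363/(4π·94.3) = 7.057×10^-5 K/W
  R_conv,out = 1/(4πr²h) = 1/(4π·0.730²·13.2) = 0.01131 K/W
ΣR = 7.057×10^-5 + 0.01131 = 0.01138 K/W
Q = ΔT/ΣR = (97 K − 297.8 K)/0.01138 = -17600 W
(Negative Q ⇒ heat flows inward; heat gain = 17600 W.)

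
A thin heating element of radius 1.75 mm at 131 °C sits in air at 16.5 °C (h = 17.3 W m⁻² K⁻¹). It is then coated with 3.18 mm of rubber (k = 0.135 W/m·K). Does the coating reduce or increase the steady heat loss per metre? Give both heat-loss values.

Critical radius for a cylinder: r_cr = k/h = 0.00780 m = 0.780 cm.
Outer radius after coating: r₂ = 0.00175 + 0.00318 = 0.00493 m.
Since r₁ < r_cr and r₂ ≤ r_cr, the coating moves toward the maximum at r_cr — heat loss rises.
Bare: R = 1/(2πr₁h) = 5.257 m·K/W; Q = 114.5/5.257 = 21.8 W/m.
Coated: R = R_cond + R_conv = 3.087 m·K/W; Q = 114.5/3.087 = 37.1 W/m.

increases: 21.8 → 37.1 W/m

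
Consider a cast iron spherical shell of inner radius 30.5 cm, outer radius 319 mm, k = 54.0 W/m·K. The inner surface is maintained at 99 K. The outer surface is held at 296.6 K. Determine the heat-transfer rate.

Q = 4πk·ΔT/(1/r₁ − 1/r₂) = 4π × 54.0 × 197.6 / (1/0.305 − 1/0.319) = 9.32×10^5 W

Q = 9.32×10^5 W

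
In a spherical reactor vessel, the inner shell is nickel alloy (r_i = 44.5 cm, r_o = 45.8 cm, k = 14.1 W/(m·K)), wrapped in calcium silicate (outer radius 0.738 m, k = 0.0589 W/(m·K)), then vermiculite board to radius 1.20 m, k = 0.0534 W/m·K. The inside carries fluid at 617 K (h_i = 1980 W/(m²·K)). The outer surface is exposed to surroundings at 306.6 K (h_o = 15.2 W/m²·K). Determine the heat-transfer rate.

Q = 163 W

Treat each layer as a resistance in series:
  R_conv,in = 1/(4πr²h) = 1/(4π·0.445²·1980) = 2.030×10^-4 K/W
  R_nickel alloy = (1/0.445 − 1/0.458)/(4πk) = 0.06378/(4π·14.1) = 3.600×10^-4 K/W
  R_calcium silicate = (1/0.458 − 1/0.738)/(4πk) = 0.8284/(4π·0.0589) = 1.119 K/W
  R_vermiculite board = (1/0.738 − 1/1.20)/(4πk) = 0.5217/(4π·0.0534) = 0.7774 K/W
  R_conv,out = 1/(4πr²h) = 1/(4π·1.20²·15.2) = 0.003636 K/W
ΣR = 2.030×10^-4 + 3.600×10^-4 + 1.119 + 0.7774 + 0.003636 = 1.901 K/W
Q = ΔT/ΣR = (617 K − 306.6 K)/1.901 = 163 W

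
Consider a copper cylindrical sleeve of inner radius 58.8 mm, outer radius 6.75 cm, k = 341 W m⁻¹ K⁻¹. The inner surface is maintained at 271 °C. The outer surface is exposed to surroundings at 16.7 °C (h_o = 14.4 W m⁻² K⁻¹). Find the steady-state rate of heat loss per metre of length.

Q' = 1550 W/m

Treat each layer as a resistance in series:
  R'_copper = ln(0.0675/0.0588)/(2πk) = 0.1380/(2π·341) = 6.440×10^-5 m·K/W
  R'_conv,out = 1/(2πr h) = 1/(2π·0.0675·14.4) = 0.1637 m·K/W
ΣR = 6.440×10^-5 + 0.1637 = 0.1638 m·K/W
Q' = ΔT/ΣR = (271 °C − 16.7 °C)/0.1638 = 1550 W/m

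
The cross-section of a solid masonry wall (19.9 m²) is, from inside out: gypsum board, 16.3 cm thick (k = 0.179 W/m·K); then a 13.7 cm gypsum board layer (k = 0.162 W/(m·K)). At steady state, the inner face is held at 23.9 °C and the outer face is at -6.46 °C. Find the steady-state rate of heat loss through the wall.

Treat each layer as a resistance in series:
  R_gypsum board = L/(kA) = 0.163/(0.179·19.9) = 0.04576 K/W
  R_gypsum board = L/(kA) = 0.137/(0.162·19.9) = 0.04250 K/W
ΣR = 0.04576 + 0.04250 = 0.08826 K/W
Q = ΔT/ΣR = (23.9 °C − -6.46 °C)/0.08826 = 344 W

Q = 344 W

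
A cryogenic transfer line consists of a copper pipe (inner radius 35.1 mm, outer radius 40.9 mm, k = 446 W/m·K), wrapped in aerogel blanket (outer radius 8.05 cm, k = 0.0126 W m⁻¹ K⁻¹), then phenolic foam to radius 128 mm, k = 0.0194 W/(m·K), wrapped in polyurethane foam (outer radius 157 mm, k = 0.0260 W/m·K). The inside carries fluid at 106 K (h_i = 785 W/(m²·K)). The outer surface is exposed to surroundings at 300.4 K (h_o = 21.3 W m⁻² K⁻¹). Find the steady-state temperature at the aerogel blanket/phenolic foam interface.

Resistance network (inner→outer):
  R'_conv,in = 1/(2πr h) = 1/(2π·0.0351·785) = 0.005776 m·K/W
  R'_copper = ln(0.0409/0.0351)/(2πk) = 0.1529/(2π·446) = 5.457×10^-5 m·K/W
  R'_aerogel blanket = ln(0.0805/0.0409)/(2πk) = 0.6771/(2π·0.0126) = 8.553 m·K/W
  R'_phenolic foam = ln(0.128/0.0805)/(2πk) = 0.4638/(2π·0.0194) = 3.805 m·K/W
  R'_polyurethane foam = ln(0.157/0.128)/(2πk) = 0.2042/(2π·0.0260) = 1.250 m·K/W
  R'_conv,out = 1/(2πr h) = 1/(2π·0.157·21.3) = 0.04759 m·K/W
ΣR = 0.005776 + 5.457×10^-5 + 8.553 + 3.805 + 1.250 + 0.04759 = 13.66 m·K/W
Q' = ΔT/ΣR = (106 K − 300.4 K)/13.66 = -14.23 W/m
From the inner boundary to the aerogel blanket/phenolic foam interface, ΣR_partial = 8.559 m·K/W.
T_interface = T_in − Q'·ΣR_partial = 106 K − (-14.23)(8.559) = 227.8 K

T = 227.8 K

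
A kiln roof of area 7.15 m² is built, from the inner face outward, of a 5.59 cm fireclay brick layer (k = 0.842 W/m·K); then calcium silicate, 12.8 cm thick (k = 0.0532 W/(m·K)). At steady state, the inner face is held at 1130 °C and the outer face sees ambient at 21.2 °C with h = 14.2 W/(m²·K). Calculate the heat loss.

Q = 3.12 kW

Series thermal resistances, inner to outer:
  R_fireclay brick = L/(kA) = 0.0559/(0.842·7.15) = 0.009285 K/W
  R_calcium silicate = L/(kA) = 0.128/(0.0532·7.15) = 0.3365 K/W
  R_conv,out = 1/(hA) = 1/(14.2·7.15) = 0.009849 K/W
ΣR = 0.009285 + 0.3365 + 0.009849 = 0.3556 K/W
Q = ΔT/ΣR = (1130 °C − 21.2 °C)/0.3556 = 3120 W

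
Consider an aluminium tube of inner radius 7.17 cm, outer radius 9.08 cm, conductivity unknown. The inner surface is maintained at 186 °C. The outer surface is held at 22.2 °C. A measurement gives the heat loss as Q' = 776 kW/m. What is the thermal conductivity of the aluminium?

k = 178 W/m·K

ΣR = ΔT/Q' = |186 − 22.2|/7.76×10^5 = 2.111×10^-4 m·K/W
ln(r₂/r₁)/(2πk) = 2.111×10^-4 ⇒ k = 0.2362/(2π·2.111×10^-4) = 178 W/m·K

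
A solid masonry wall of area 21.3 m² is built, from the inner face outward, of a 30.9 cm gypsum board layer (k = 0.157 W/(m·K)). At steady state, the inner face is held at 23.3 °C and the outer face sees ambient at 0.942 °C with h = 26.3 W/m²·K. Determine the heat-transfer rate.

Treat each layer as a resistance in series:
  R_gypsum board = L/(kA) = 0.309/(0.157·21.3) = 0.09240 K/W
  R_conv,out = 1/(hA) = 1/(26.3·21.3) = 0.001785 K/W
ΣR = 0.09240 + 0.001785 = 0.09418 K/W
Q = ΔT/ΣR = (23.3 °C − 0.942 °C)/0.09418 = 237 W

Q = 237 W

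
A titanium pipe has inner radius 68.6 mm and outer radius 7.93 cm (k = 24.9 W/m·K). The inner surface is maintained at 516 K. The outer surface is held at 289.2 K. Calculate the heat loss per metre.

Q' = 245 kW/m

Q' = 2πk·ΔT/ln(r₂/r₁) = 2π × 24.9 × 226.8 / ln(0.0793/0.0686) = 2.45×10^5 W/m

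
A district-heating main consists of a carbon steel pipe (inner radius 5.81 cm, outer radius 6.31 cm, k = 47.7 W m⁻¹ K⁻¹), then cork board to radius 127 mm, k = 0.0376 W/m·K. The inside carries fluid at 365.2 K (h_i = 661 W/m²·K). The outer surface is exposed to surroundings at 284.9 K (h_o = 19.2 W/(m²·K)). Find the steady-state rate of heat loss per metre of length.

Q' = 26.5 W/m

Treat each layer as a resistance in series:
  R'_conv,in = 1/(2πr h) = 1/(2π·0.0581·661) = 0.004144 m·K/W
  R'_carbon steel = ln(0.0631/0.0581)/(2πk) = 0.08256/(2π·47.7) = 2.755×10^-4 m·K/W
  R'_cork board = ln(0.127/0.0631)/(2πk) = 0.6995/(2π·0.0376) = 2.961 m·K/W
  R'_conv,out = 1/(2πr h) = 1/(2π·0.127·19.2) = 0.06527 m·K/W
ΣR = 0.004144 + 2.755×10^-4 + 2.961 + 0.06527 = 3.031 m·K/W
Q' = ΔT/ΣR = (365.2 K − 284.9 K)/3.031 = 26.5 W/m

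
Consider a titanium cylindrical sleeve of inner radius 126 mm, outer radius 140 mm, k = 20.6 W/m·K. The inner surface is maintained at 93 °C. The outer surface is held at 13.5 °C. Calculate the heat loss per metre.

Q' = 97.7 kW/m

Q' = 2πk·ΔT/ln(r₂/r₁) = 2π × 20.6 × 79.5 / ln(0.140/0.126) = 97700 W/m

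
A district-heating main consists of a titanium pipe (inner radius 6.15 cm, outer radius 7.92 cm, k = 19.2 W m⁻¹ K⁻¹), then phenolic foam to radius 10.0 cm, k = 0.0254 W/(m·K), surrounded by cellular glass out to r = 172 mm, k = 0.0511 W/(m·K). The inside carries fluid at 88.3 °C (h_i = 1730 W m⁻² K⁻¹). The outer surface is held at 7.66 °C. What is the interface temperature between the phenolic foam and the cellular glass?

T = 50.8 °C

Resistance network (inner→outer):
  R'_conv,in = 1/(2πr h) = 1/(2π·0.0615·1730) = 0.001496 m·K/W
  R'_titanium = ln(0.0792/0.0615)/(2πk) = 0.2529/(2π·19.2) = 0.002097 m·K/W
  R'_phenolic foam = ln(0.100/0.0792)/(2πk) = 0.2332/(2π·0.0254) = 1.461 m·K/W
  R'_cellular glass = ln(0.172/0.100)/(2πk) = 0.5423/(2π·0.0511) = 1.689 m·K/W
ΣR = 0.001496 + 0.002097 + 1.461 + 1.689 = 3.154 m·K/W
Q' = ΔT/ΣR = (88.3 °C − 7.66 °C)/3.154 = 25.57 W/m
From the inner boundary to the phenolic foam/cellular glass interface, ΣR_partial = 1.465 m·K/W.
T_interface = T_in − Q'·ΣR_partial = 88.3 °C − (25.57)(1.465) = 50.8 °C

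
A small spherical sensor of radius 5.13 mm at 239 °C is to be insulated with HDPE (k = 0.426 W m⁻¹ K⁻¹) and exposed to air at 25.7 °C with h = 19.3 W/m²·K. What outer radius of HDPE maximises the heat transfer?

r_cr = 4.41 cm

For a sphere, r_cr = 2k_ins/h = 2·0.426/19.3 = 0.0441 m = 4.41 cm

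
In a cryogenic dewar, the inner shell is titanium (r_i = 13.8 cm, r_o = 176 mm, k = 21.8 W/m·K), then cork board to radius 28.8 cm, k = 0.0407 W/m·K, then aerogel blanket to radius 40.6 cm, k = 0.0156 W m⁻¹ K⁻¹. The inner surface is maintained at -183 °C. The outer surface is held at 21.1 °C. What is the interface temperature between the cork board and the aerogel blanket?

Resistance network (inner→outer):
  R_titanium = (1/0.138 − 1/0.176)/(4πk) = 1.565/(4π·21.8) = 0.005711 K/W
  R_cork board = (1/0.176 − 1/0.288)/(4πk) = 2.210/(4π·0.0407) = 4.320 K/W
  R_aerogel blanket = (1/0.288 − 1/0.406)/(4πk) = 1.009/(4π·0.0156) = 5.148 K/W
ΣR = 0.005711 + 4.320 + 5.148 = 9.474 K/W
Q = ΔT/ΣR = (-183 °C − 21.1 °C)/9.474 = -21.54 W
From the inner boundary to the cork board/aerogel blanket interface, ΣR_partial = 4.326 K/W.
T_interface = T_in − Q·ΣR_partial = -183 °C − (-21.54)(4.326) = -89.8 °C

T = -89.8 °C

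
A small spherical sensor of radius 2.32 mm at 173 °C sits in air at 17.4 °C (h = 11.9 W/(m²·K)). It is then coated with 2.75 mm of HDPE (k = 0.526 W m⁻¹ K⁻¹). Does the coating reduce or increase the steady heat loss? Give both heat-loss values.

Critical radius for a sphere: r_cr = 2k/h = 0.0884 m = 8.84 cm.
Outer radius after coating: r₂ = 0.00232 + 0.00275 = 0.00507 m.
Since r₁ < r_cr and r₂ ≤ r_cr, the coating moves toward the maximum at r_cr — heat loss rises.
Bare: R = 1/(4πr₁²h) = 1242 K/W; Q = 155.6/1242 = 0.125 W.
Coated: R = R_cond + R_conv = 295.5 K/W; Q = 155.6/295.5 = 0.527 W.

increases: 0.125 → 0.527 W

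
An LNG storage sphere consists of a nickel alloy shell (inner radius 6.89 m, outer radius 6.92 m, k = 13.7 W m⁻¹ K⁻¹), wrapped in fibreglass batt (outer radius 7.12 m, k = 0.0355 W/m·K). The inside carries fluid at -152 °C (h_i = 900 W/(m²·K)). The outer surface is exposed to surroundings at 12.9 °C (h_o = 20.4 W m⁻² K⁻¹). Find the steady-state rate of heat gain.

Q = 18.0 kW

Resistance network (inner→outer):
  R_conv,in = 1/(4πr²h) = 1/(4π·6.89²·900) = 1.863×10^-6 K/W
  R_nickel alloy = (1/6.89 − 1/6.92)/(4πk) = 6.292×10^-4/(4π·13.7) = 3.655×10^-6 K/W
  R_fibreglass batt = (1/6.92 − 1/7.12)/(4πk) = 0.004059/(4π·0.0355) = 0.009099 K/W
  R_conv,out = 1/(4πr²h) = 1/(4π·7.12²·20.4) = 7.695×10^-5 K/W
ΣR = 1.863×10^-6 + 3.655×10^-6 + 0.009099 + 7.695×10^-5 = 0.009181 K/W
Q = ΔT/ΣR = (-152 °C − 12.9 °C)/0.009181 = -18000 W
(Negative Q ⇒ heat flows inward; heat gain = 18000 W.)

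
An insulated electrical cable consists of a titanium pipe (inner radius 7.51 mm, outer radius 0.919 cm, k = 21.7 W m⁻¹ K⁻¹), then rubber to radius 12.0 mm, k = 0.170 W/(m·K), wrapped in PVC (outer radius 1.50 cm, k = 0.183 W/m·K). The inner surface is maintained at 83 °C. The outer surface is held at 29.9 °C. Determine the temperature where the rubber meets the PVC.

Series thermal resistances, inner to outer:
  R'_titanium = ln(0.00919/0.00751)/(2πk) = 0.2019/(2π·21.7) = 0.001481 m·K/W
  R'_rubber = ln(0.0120/0.00919)/(2πk) = 0.2668/(2π·0.170) = 0.2498 m·K/W
  R'_PVC = ln(0.0150/0.0120)/(2πk) = 0.2231/(2π·0.183) = 0.1941 m·K/W
ΣR = 0.001481 + 0.2498 + 0.1941 = 0.4454 m·K/W
Q' = ΔT/ΣR = (83 °C − 29.9 °C)/0.4454 = 119.2 W/m
From the inner boundary to the rubber/PVC interface, ΣR_partial = 0.2513 m·K/W.
T_interface = T_in − Q'·ΣR_partial = 83 °C − (119.2)(0.2513) = 53.0 °C

T = 53.0 °C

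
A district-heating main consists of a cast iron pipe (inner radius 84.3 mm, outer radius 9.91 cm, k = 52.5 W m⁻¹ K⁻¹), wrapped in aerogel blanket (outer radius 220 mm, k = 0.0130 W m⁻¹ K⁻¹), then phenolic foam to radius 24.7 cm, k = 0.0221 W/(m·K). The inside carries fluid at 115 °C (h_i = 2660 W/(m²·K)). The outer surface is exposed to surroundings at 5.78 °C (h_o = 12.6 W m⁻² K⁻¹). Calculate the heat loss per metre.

Q' = 10.3 W/m

Resistance network (inner→outer):
  R'_conv,in = 1/(2πr h) = 1/(2π·0.0843·2660) = 7.098×10^-4 m·K/W
  R'_cast iron = ln(0.0991/0.0843)/(2πk) = 0.1617/(2π·52.5) = 4.903×10^-4 m·K/W
  R'_aerogel blanket = ln(0.220/0.0991)/(2πk) = 0.7975/(2π·0.0130) = 9.764 m·K/W
  R'_phenolic foam = ln(0.247/0.220)/(2πk) = 0.1158/(2π·0.0221) = 0.8337 m·K/W
  R'_conv,out = 1/(2πr h) = 1/(2π·0.247·12.6) = 0.05114 m·K/W
ΣR = 7.098×10^-4 + 4.903×10^-4 + 9.764 + 0.8337 + 0.05114 = 10.65 m·K/W
Q' = ΔT/ΣR = (115 °C − 5.78 °C)/10.65 = 10.3 W/m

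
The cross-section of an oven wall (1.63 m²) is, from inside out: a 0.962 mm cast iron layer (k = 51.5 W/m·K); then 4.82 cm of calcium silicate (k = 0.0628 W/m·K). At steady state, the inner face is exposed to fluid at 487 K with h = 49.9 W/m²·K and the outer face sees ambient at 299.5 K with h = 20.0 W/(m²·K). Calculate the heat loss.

Series thermal resistances, inner to outer:
  R_conv,in = 1/(hA) = 1/(49.9·1.63) = 0.01229 K/W
  R_cast iron = L/(kA) = 9.62×10^-4/(51.5·1.63) = 1.146×10^-5 K/W
  R_calcium silicate = L/(kA) = 0.0482/(0.0628·1.63) = 0.4709 K/W
  R_conv,out = 1/(hA) = 1/(20.0·1.63) = 0.03067 K/W
ΣR = 0.01229 + 1.146×10^-5 + 0.4709 + 0.03067 = 0.5139 K/W
Q = ΔT/ΣR = (487 K − 299.5 K)/0.5139 = 365 W

Q = 365 W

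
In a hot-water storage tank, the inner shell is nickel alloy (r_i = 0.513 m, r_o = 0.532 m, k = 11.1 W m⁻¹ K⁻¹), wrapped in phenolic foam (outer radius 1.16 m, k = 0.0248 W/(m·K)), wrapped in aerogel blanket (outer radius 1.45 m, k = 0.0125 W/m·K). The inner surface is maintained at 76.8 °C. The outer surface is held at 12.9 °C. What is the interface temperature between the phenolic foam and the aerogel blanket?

T = 29.0 °C

Series thermal resistances, inner to outer:
  R_nickel alloy = (1/0.513 − 1/0.532)/(4πk) = 0.06962/(4π·11.1) = 4.991×10^-4 K/W
  R_phenolic foam = (1/0.532 − 1/1.16)/(4πk) = 1.018/(4π·0.0248) = 3.265 K/W
  R_aerogel blanket = (1/1.16 − 1/1.45)/(4πk) = 0.1724/(4π·0.0125) = 1.098 K/W
ΣR = 4.991×10^-4 + 3.265 + 1.098 = 4.363 K/W
Q = ΔT/ΣR = (76.8 °C − 12.9 °C)/4.363 = 14.65 W
From the inner boundary to the phenolic foam/aerogel blanket interface, ΣR_partial = 3.265 K/W.
T_interface = T_in − Q·ΣR_partial = 76.8 °C − (14.65)(3.265) = 29.0 °C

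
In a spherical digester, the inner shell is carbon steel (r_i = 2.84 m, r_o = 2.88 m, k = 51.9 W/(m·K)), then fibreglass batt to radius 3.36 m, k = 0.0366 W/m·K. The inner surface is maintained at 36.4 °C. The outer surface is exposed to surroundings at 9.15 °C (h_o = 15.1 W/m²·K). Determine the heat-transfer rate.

Series thermal resistances, inner to outer:
  R_carbon steel = (1/2.84 − 1/2.88)/(4πk) = 0.004890/(4π·51.9) = 7.498×10^-6 K/W
  R_fibreglass batt = (1/2.88 − 1/3.36)/(4πk) = 0.04960/(4π·0.0366) = 0.1078 K/W
  R_conv,out = 1/(4πr²h) = 1/(4π·3.36²·15.1) = 4.668×10^-4 K/W
ΣR = 7.498×10^-6 + 0.1078 + 4.668×10^-4 = 0.1083 K/W
Q = ΔT/ΣR = (36.4 °C − 9.15 °C)/0.1083 = 252 W

Q = 252 W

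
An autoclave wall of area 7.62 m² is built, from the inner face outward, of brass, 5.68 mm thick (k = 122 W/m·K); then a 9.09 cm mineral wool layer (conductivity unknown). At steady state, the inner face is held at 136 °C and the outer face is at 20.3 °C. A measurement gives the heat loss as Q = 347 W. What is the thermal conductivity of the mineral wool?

ΣR = ΔT/Q = |136 − 20.3|/347 = 0.3334 K/W
Known resistances:
  R_brass = L/(kA) = 0.00568/(122·7.62) = 6.110×10^-6 K/W
R_mineral wool = ΣR − ΣR_known = 0.3334 − 6.110×10^-6 = 0.3334 K/W
L/(kA) = 0.3334 ⇒ k = 0.0909/(0.3334·7.62) = 0.0358 W/m·K

k = 0.0358 W/m·K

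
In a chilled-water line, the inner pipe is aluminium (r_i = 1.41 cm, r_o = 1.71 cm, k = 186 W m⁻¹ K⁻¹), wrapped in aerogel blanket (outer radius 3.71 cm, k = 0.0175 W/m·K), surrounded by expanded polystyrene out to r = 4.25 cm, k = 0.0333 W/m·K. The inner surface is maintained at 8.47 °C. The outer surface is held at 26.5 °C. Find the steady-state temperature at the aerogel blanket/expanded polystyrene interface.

T = 25.0 °C

Treat each layer as a resistance in series:
  R'_aluminium = ln(0.0171/0.0141)/(2πk) = 0.1929/(2π·186) = 1.651×10^-4 m·K/W
  R'_aerogel blanket = ln(0.0371/0.0171)/(2πk) = 0.7745/(2π·0.0175) = 7.044 m·K/W
  R'_expanded polystyrene = ln(0.0425/0.0371)/(2πk) = 0.1359/(2π·0.0333) = 0.6495 m·K/W
ΣR = 1.651×10^-4 + 7.044 + 0.6495 = 7.694 m·K/W
Q' = ΔT/ΣR = (8.47 °C − 26.5 °C)/7.694 = -2.343 W/m
From the inner boundary to the aerogel blanket/expanded polystyrene interface, ΣR_partial = 7.044 m·K/W.
T_interface = T_in − Q'·ΣR_partial = 8.47 °C − (-2.343)(7.044) = 25.0 °C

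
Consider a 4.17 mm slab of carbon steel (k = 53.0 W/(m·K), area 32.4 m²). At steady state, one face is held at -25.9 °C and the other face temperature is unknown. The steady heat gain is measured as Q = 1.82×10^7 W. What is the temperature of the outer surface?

T_out = 18.3 °C

Sum the resistances:
  R_carbon steel = L/(kA) = 0.00417/(53.0·32.4) = 2.428×10^-6 K/W
ΣR = 2.428×10^-6 K/W
ΔT = Q·ΣR = 1.82×10^7 × 2.428×10^-6 = 44.19 K
Heat flows inward, so T_out = T_in + ΔT = -25.9 + 44.19 = 18.3 °C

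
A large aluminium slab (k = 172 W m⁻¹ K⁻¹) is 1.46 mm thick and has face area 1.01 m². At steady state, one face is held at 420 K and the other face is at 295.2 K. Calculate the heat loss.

Q = 1.48×10^7 W

Q = kA·ΔT/L = 172 × 1.01 × |420 K − 295.2 K| / 0.00146 = 1.48×10^7 W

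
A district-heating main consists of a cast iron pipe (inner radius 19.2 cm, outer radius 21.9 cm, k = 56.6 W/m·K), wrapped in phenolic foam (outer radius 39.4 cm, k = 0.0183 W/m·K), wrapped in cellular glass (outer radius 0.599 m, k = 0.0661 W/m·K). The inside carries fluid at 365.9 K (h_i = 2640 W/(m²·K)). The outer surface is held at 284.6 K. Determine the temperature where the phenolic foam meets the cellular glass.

T = 298.0 K

Treat each layer as a resistance in series:
  R'_conv,in = 1/(2πr h) = 1/(2π·0.192·2640) = 3.140×10^-4 m·K/W
  R'_cast iron = ln(0.219/0.192)/(2πk) = 0.1316/(2π·56.6) = 3.700×10^-4 m·K/W
  R'_phenolic foam = ln(0.394/0.219)/(2πk) = 0.5873/(2π·0.0183) = 5.108 m·K/W
  R'_cellular glass = ln(0.599/0.394)/(2πk) = 0.4189/(2π·0.0661) = 1.009 m·K/W
ΣR = 3.140×10^-4 + 3.700×10^-4 + 5.108 + 1.009 = 6.118 m·K/W
Q' = ΔT/ΣR = (365.9 K − 284.6 K)/6.118 = 13.29 W/m
From the inner boundary to the phenolic foam/cellular glass interface, ΣR_partial = 5.109 m·K/W.
T_interface = T_in − Q'·ΣR_partial = 365.9 K − (13.29)(5.109) = 298.0 K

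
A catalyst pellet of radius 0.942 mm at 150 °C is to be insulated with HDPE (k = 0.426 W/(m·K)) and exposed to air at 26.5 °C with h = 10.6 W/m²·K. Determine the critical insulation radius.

r_cr = 8.04 cm

For a sphere, r_cr = 2k_ins/h = 2·0.426/10.6 = 0.0804 m = 8.04 cm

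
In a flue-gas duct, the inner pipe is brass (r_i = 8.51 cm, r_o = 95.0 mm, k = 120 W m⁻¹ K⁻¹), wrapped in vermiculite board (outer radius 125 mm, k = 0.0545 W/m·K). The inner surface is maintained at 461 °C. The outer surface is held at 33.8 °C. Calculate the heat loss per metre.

Series thermal resistances, inner to outer:
  R'_brass = ln(0.0950/0.0851)/(2πk) = 0.1100/(2π·120) = 1.460×10^-4 m·K/W
  R'_vermiculite board = ln(0.125/0.0950)/(2πk) = 0.2744/(2π·0.0545) = 0.8014 m·K/W
ΣR = 1.460×10^-4 + 0.8014 = 0.8015 m·K/W
Q' = ΔT/ΣR = (461 °C − 33.8 °C)/0.8015 = 533 W/m

Q' = 533 W/m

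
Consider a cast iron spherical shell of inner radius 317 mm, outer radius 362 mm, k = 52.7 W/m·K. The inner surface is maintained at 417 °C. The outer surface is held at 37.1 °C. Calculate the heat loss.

Q = 4πk·ΔT/(1/r₁ − 1/r₂) = 4π × 52.7 × 379.9 / (1/0.317 − 1/0.362) = 6.42×10^5 W

Q = 642 kW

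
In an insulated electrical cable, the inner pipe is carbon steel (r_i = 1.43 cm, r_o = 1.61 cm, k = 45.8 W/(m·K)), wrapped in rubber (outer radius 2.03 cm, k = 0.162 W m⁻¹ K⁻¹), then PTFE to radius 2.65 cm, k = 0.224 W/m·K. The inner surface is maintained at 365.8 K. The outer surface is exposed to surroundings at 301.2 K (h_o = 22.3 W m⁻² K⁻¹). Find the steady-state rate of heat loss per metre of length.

Q' = 94.1 W/m

Treat each layer as a resistance in series:
  R'_carbon steel = ln(0.0161/0.0143)/(2πk) = 0.1186/(2π·45.8) = 4.120×10^-4 m·K/W
  R'_rubber = ln(0.0203/0.0161)/(2πk) = 0.2318/(2π·0.162) = 0.2277 m·K/W
  R'_PTFE = ln(0.0265/0.0203)/(2πk) = 0.2665/(2π·0.224) = 0.1894 m·K/W
  R'_conv,out = 1/(2πr h) = 1/(2π·0.0265·22.3) = 0.2693 m·K/W
ΣR = 4.120×10^-4 + 0.2277 + 0.1894 + 0.2693 = 0.6868 m·K/W
Q' = ΔT/ΣR = (365.8 K − 301.2 K)/0.6868 = 94.1 W/m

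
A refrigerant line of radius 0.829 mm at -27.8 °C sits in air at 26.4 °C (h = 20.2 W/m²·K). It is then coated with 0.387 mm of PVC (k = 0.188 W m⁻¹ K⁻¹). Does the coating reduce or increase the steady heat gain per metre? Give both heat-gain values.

Critical radius for a cylinder: r_cr = k/h = 0.00931 m = 0.931 cm.
Outer radius after coating: r₂ = 8.29×10^-4 + 3.87×10^-4 = 0.001216 m.
Since r₁ < r_cr and r₂ ≤ r_cr, the coating moves toward the maximum at r_cr — heat gain rises.
Bare: R = 1/(2πr₁h) = 9.504 m·K/W; Q = 54.2/9.504 = 5.70 W/m.
Coated: R = R_cond + R_conv = 6.804 m·K/W; Q = 54.2/6.804 = 7.97 W/m.

increases: 5.70 → 7.97 W/m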